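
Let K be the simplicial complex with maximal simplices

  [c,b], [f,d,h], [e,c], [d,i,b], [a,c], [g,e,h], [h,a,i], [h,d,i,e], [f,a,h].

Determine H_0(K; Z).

H_0 = Z.

We work with the vertex ordering a < b < c < d < e < f < g < h < i. The simplices of K, each written with vertices in increasing order, are:

  0-simplices (9): a, b, c, d, e, f, g, h, i
  1-simplices (18): ac, af, ah, ai, bc, bd, bi, ce, de, df, dh, di, eg, eh, ei, fh, gh, hi
  2-simplices (9): afh, ahi, bdi, deh, dei, dfh, dhi, egh, ehi
  3-simplices (1): dehi

giving chain groups C_0 ≅ Z^9, C_1 ≅ Z^18, C_2 ≅ Z^9, C_3 ≅ Z^1.

The boundary map ∂_1: C_1 → C_0 is given by ∂[p,q] = [q] − [p].
This gives a 9×18 integer matrix of rank 8; reducing to Smith normal form yields diagonal entries (1,1,1,1,1,1,1,1).

Boundary ∂_2: C_2 → C_1 maps a triangle to the signed sum of its edges. For instance
  ∂deh = eh − dh + de,
  ∂dfh = fh − dh + df.
The 18×9 boundary matrix has rank 8 and Smith normal form diag(1,1,1,1,1,1,1,1).

∂_3: C_3 → C_2 sends each 3-simplex σ to the alternating sum Σ_i (−1)^i (σ with its i-th vertex removed). For instance
  ∂dehi = ehi − dhi + dei − deh.
As a 9×1 matrix over Z this has rank 1, with invariant factors (1).

From H_k ≅ ker(∂_k) / im(∂_{k+1}) we obtain:

  H_0: rank C_0 − rank ∂_1 = 9 − 8 = 1, and the invariant factors of ∂_1 are all 1, so H_0 ≅ Z.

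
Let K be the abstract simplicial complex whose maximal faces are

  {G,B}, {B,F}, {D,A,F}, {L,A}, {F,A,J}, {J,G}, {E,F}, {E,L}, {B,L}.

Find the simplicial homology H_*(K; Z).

H_0 ≅ Z,  H_1 ≅ Z^3,  H_2 = 0.

Order the vertices as A < B < D < E < F < G < J < L. Listing each simplex with vertices in this order, K has dimension 2 with simplices:

  0-simplices (8): A, B, D, E, F, G, J, L
  1-simplices (12): AD, AF, AJ, AL, BF, BG, BL, DF, EF, EL, FJ, GJ
  2-simplices (2): ADF, AFJ

so the chain groups are C_0 ≅ Z^8, C_1 ≅ Z^12, C_2 ≅ Z^2.

The boundary map ∂_1: C_1 → C_0 is given by ∂[p,q] = [q] − [p]. For instance
  ∂AJ = J − A.
This gives a 8×12 integer matrix of rank 7; reducing to Smith normal form yields diagonal entries (1,1,1,1,1,1,1).

Boundary ∂_2: C_2 → C_1 sends each 2-simplex [p,q,r] to [q,r] − [p,r] + [p,q]. For instance
  ∂AFJ = FJ − AJ + AF,
  ∂ADF = DF − AF + AD.
As a 12×2 matrix over Z this has rank 2, with invariant factors (1,1).

Computing H_k = (kernel of ∂_k) / (image of ∂_{k+1}):

  H_0: rank C_0 − rank ∂_1 = 8 − 7 = 1, and the invariant factors of ∂_1 are all 1, so H_0 ≅ Z.
  H_1: rank ker ∂_1 − rank ∂_2 = (12 − 7) − 2 = 3, and the invariant factors of ∂_2 are all 1, so H_1 ≅ Z^3.
  H_2: rank ker ∂_2 − rank ∂_3 = (2 − 2) − 0 = 0, and there is no ∂_3, so H_2 ≅ 0.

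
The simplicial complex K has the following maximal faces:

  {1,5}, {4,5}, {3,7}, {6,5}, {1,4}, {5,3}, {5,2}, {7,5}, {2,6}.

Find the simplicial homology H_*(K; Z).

K has 7 vertices, 9 edges.
rank ∂_0 = 0, rank ∂_1 = 6 ⇒ b_0 = 7 − 0 − 6 = 1; all invariant factors of ∂_1 are 1 so no torsion. So H_0 ≅ Z.
rank ∂_1 = 6, rank ∂_2 = 0 ⇒ b_1 = 9 − 6 − 0 = 3. So H_1 ≅ Z^3.

H_0 = Z,  H_1 = Z^3.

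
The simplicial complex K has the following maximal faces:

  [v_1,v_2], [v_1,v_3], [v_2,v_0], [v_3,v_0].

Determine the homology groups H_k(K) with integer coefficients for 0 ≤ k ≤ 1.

H_0 ≅ Z,  H_1 ≅ Z.

Order the vertices as v_0 < v_1 < v_2 < v_3. Listing each simplex with vertices in this order, K has dimension 1 with simplices:

  0-simplices (4): [v_0], [v_1], [v_2], [v_3]
  1-simplices (4): [v_0,v_2], [v_0,v_3], [v_1,v_2], [v_1,v_3]

giving chain groups C_0 ≅ Z^4, C_1 ≅ Z^4.

Boundary ∂_1: C_1 → C_0 maps an edge to its endpoints' difference, ∂[p,q] = q − p. For instance
  ∂[v_1,v_3] = [v_3] − [v_1].
The 4×4 boundary matrix has rank 3 and Smith normal form diag(1,1,1).

Computing H_k = (kernel of ∂_k) / (image of ∂_{k+1}):

  H_0: rank C_0 − rank ∂_1 = 4 − 3 = 1, and the invariant factors of ∂_1 are all 1, so H_0 = Z.
  H_1: rank ker ∂_1 − rank ∂_2 = (4 − 3) − 0 = 1, and there is no ∂_2, so H_1 = Z.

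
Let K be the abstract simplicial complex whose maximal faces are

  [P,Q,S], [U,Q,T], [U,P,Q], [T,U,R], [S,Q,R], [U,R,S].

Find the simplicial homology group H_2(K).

H_2 = 0.

Order the vertices as P < Q < R < S < T < U. Listing each simplex with vertices in this order, K has dimension 2 with simplices:

  0-simplices (6): P, Q, R, S, T, U
  1-simplices (12): PQ, PS, PU, QR, QS, QT, QU, RS, RT, RU, SU, TU
  2-simplices (6): PQS, PQU, QRS, QTU, RSU, RTU

Hence C_0 ≅ Z^6, C_1 ≅ Z^12, C_2 ≅ Z^6.

The boundary map ∂_1: C_1 → C_0 is given by ∂[p,q] = [q] − [p]. For instance
  ∂RT = T − R.
As a 6×12 matrix over Z this has rank 5, with invariant factors (1,1,1,1,1).

Boundary ∂_2: C_2 → C_1 sends each 2-simplex [p,q,r] to [q,r] − [p,r] + [p,q]. For instance
  ∂QTU = TU − QU + QT,
  ∂RSU = SU − RU + RS.
This gives a 12×6 integer matrix of rank 6; reducing to Smith normal form yields diagonal entries (1,1,1,1,1,1).

From H_k ≅ ker(∂_k) / im(∂_{k+1}) we obtain:

  H_2: rank ker ∂_2 − rank ∂_3 = (6 − 6) − 0 = 0, and there is no ∂_3, so H_2 ≅ 0.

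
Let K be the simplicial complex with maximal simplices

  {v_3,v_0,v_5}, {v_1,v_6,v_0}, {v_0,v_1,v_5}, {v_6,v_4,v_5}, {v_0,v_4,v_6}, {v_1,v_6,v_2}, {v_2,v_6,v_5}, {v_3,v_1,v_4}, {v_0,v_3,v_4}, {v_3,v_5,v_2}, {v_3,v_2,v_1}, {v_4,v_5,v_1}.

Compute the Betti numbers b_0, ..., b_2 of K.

Fix the vertex order v_0 < v_1 < v_2 < v_3 < v_4 < v_5 < v_6 and write every simplex with vertices in increasing order. Then dim K = 2 and the simplices of K are:

  0-simplices (7): [v_0], [v_1], [v_2], [v_3], [v_4], [v_5], [v_6]
  1-simplices (18): (18 of them)
  2-simplices (12): (12 of them)

giving chain groups C_0 ≅ Z^7, C_1 ≅ Z^18, C_2 ≅ Z^12.

∂_1: C_1 → C_0 maps an edge to its endpoints' difference, ∂[p,q] = q − p. For instance
  ∂[v_0,v_1] = [v_1] − [v_0].
The 7×18 boundary matrix has rank 6 and Smith normal form diag(1,1,1,1,1,1).

∂_2: C_2 → C_1 sends each 2-simplex [p,q,r] to [q,r] − [p,r] + [p,q]. For instance
  ∂[v_2,v_5,v_6] = [v_5,v_6] − [v_2,v_6] + [v_2,v_5],
  ∂[v_1,v_2,v_6] = [v_2,v_6] − [v_1,v_6] + [v_1,v_2].
The resulting 18×12 matrix has rank 12, and its Smith normal form has invariant factors (1,1,1,1,1,1,1,1,1,1,1,2).

From H_k ≅ ker(∂_k) / im(∂_{k+1}) we obtain:

  H_0: rank C_0 − rank ∂_1 = 7 − 6 = 1, and the invariant factors of ∂_1 are all 1, so H_0 ≅ Z.
  H_1: rank ker ∂_1 − rank ∂_2 = (18 − 6) − 12 = 0, and ∂_2 has invariant factor 2 > 1, so H_1 ≅ Z/2.
  H_2: rank ker ∂_2 − rank ∂_3 = (12 − 12) − 0 = 0, and there is no ∂_3, so H_2 ≅ 0.

(K is a triangulation of the real projective plane RP^2.)

Hence the Betti numbers are b_0 = 1, b_1 = 0, b_2 = 0.

b_0 = 1, b_1 = 0, b_2 = 0.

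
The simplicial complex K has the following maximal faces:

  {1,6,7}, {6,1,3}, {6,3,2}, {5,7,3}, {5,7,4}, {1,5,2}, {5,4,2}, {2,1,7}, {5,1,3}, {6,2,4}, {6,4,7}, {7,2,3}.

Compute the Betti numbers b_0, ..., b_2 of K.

b_0 = 1, b_1 = 0, b_2 = 0.

Order the vertices as 1 < 2 < 3 < 4 < 5 < 6 < 7. Listing each simplex with vertices in this order, K has dimension 2 with simplices:

  0-simplices (7): [1], [2], [3], [4], [5], [6], [7]
  1-simplices (18): [1,2], [1,3], [1,5], [1,6], [1,7], [2,3], [2,4], [2,5], [2,6], [2,7], [3,5], [3,6], [3,7], [4,5], [4,6], [4,7], [5,7], [6,7]
  2-simplices (12): [1,2,5], [1,2,7], [1,3,5], [1,3,6], [1,6,7], [2,3,6], [2,3,7], [2,4,5], [2,4,6], [3,5,7], [4,5,7], [4,6,7]

Hence C_0 ≅ Z^7, C_1 ≅ Z^18, C_2 ≅ Z^12.

Boundary ∂_1: C_1 → C_0 is given by ∂[p,q] = [q] − [p]. For instance
  ∂[2,4] = [4] − [2].
As a 7×18 matrix over Z this has rank 6, with invariant factors (1,1,1,1,1,1).

∂_2: C_2 → C_1 sends each 2-simplex [p,q,r] to [q,r] − [p,r] + [p,q]. For instance
  ∂[2,4,6] = [4,6] − [2,6] + [2,4],
  ∂[1,6,7] = [6,7] − [1,7] + [1,6].
As a 18×12 matrix over Z this has rank 12, with invariant factors (1,1,1,1,1,1,1,1,1,1,1,2).

From H_k ≅ ker(∂_k) / im(∂_{k+1}) we obtain:

  H_0: rank C_0 − rank ∂_1 = 7 − 6 = 1, and the invariant factors of ∂_1 are all 1, so H_0 ≅ Z.
  H_1: rank ker ∂_1 − rank ∂_2 = (18 − 6) − 12 = 0, and ∂_2 has invariant factor 2 > 1, so H_1 ≅ Z/2.
  H_2: rank ker ∂_2 − rank ∂_3 = (12 − 12) − 0 = 0, and there is no ∂_3, so H_2 ≅ 0.

As a check, the Euler characteristic is 7 − 18 + 12 = 1, which agrees with 1 − 0 + 0 = 1.
(K is a triangulation of the real projective plane RP^2.)

Hence the Betti numbers are b_0 = 1, b_1 = 0, b_2 = 0.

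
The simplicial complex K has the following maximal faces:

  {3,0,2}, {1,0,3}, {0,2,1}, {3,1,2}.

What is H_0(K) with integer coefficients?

H_0 ≅ Z.

We work with the vertex ordering 0 < 1 < 2 < 3. The simplices of K, each written with vertices in increasing order, are:

  0-simplices (4): [0], [1], [2], [3]
  1-simplices (6): [0,1], [0,2], [0,3], [1,2], [1,3], [2,3]
  2-simplices (4): [0,1,2], [0,1,3], [0,2,3], [1,2,3]

Hence C_0 ≅ Z^4, C_1 ≅ Z^6, C_2 ≅ Z^4.

Boundary ∂_1: C_1 → C_0 is given by ∂[p,q] = [q] − [p]. For instance
  ∂[2,3] = [3] − [2].
As a 4×6 matrix over Z this has rank 3, with invariant factors (1,1,1).

Boundary ∂_2: C_2 → C_1 maps a triangle to the signed sum of its edges. For instance
  ∂[0,1,2] = [1,2] − [0,2] + [0,1],
  ∂[0,1,3] = [1,3] − [0,3] + [0,1].
This gives a 6×4 integer matrix of rank 3; reducing to Smith normal form yields diagonal entries (1,1,1).

Computing H_k = (kernel of ∂_k) / (image of ∂_{k+1}):

  H_0: rank C_0 − rank ∂_1 = 4 − 3 = 1, and the invariant factors of ∂_1 are all 1, so H_0 ≅ Z.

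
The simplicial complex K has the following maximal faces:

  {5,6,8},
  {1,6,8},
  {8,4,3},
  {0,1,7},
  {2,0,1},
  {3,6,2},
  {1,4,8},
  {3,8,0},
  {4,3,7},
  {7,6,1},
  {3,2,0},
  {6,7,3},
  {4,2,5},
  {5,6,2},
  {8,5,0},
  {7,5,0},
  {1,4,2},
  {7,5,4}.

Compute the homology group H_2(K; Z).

Fix the vertex order 0 < 1 < 2 < 3 < 4 < 5 < 6 < 7 < 8 and write every simplex with vertices in increasing order. Then dim K = 2 and the simplices of K are:

  0-simplices (9): [0], [1], [2], [3], [4], [5], [6], [7], [8]
  1-simplices (27): (27 of them)
  2-simplices (18): [0,1,2], [0,1,7], [0,2,3], [0,3,8], [0,5,7], [0,5,8], [1,2,4], [1,4,8], [1,6,7], [1,6,8], [2,3,6], [2,4,5], [2,5,6], [3,4,7], [3,4,8], [3,6,7], [4,5,7], [5,6,8]

giving chain groups C_0 ≅ Z^9, C_1 ≅ Z^27, C_2 ≅ Z^18.

∂_1: C_1 → C_0 sends each edge [p,q] (with p < q) to q − p. For instance
  ∂[2,4] = [4] − [2].
As a 9×27 matrix over Z this has rank 8, with invariant factors (1,1,1,1,1,1,1,1).

The boundary map ∂_2: C_2 → C_1 maps a triangle to the signed sum of its edges. For instance
  ∂[0,2,3] = [2,3] − [0,3] + [0,2],
  ∂[5,6,8] = [6,8] − [5,8] + [5,6].
The 27×18 boundary matrix has rank 17 and Smith normal form diag(1,1,1,1,1,1,1,1,1,1,1,1,1,1,1,1,1).

Now H_k = ker ∂_k / im ∂_{k+1}, so:

  H_2: rank ker ∂_2 − rank ∂_3 = (18 − 17) − 0 = 1, and there is no ∂_3, so H_2 = Z.

H_2 = Z.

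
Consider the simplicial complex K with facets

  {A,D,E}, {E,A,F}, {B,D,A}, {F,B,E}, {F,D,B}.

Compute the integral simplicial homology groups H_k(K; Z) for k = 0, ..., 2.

H_0 ≅ Z,  H_1 ≅ Z,  H_2 = 0.

Fix the vertex order A < B < D < E < F and write every simplex with vertices in increasing order. Then dim K = 2 and the simplices of K are:

  0-simplices (5): A, B, D, E, F
  1-simplices (10): AB, AD, AE, AF, BD, BE, BF, DE, DF, EF
  2-simplices (5): ABD, ADE, AEF, BDF, BEF

Hence C_0 ≅ Z^5, C_1 ≅ Z^10, C_2 ≅ Z^5.

The boundary map ∂_1: C_1 → C_0 maps an edge to its endpoints' difference, ∂[p,q] = q − p. For instance
  ∂BD = D − B.
The 5×10 boundary matrix has rank 4 and Smith normal form diag(1,1,1,1).

Boundary ∂_2: C_2 → C_1 sends each 2-simplex [p,q,r] to [q,r] − [p,r] + [p,q]. For instance
  ∂BEF = EF − BF + BE,
  ∂AEF = EF − AF + AE.
The resulting 10×5 matrix has rank 5, and its Smith normal form has invariant factors (1,1,1,1,1).

From H_k ≅ ker(∂_k) / im(∂_{k+1}) we obtain:

  H_0: rank C_0 − rank ∂_1 = 5 − 4 = 1, and the invariant factors of ∂_1 are all 1, so H_0 ≅ Z.
  H_1: rank ker ∂_1 − rank ∂_2 = (10 − 4) − 5 = 1, and the invariant factors of ∂_2 are all 1, so H_1 ≅ Z.
  H_2: rank ker ∂_2 − rank ∂_3 = (5 − 5) − 0 = 0, and there is no ∂_3, so H_2 ≅ 0.

(K is a triangulation of the Möbius band.)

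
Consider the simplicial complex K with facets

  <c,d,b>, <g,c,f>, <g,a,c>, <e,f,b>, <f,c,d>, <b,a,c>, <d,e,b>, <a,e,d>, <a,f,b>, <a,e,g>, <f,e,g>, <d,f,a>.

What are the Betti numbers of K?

Take the total order a < b < c < d < e < f < g on the vertex set. Then K (dimension 2) consists of the simplices:

  0-simplices (7): a, b, c, d, e, f, g
  1-simplices (18): ab, ac, ad, ae, af, ag, bc, bd, be, bf, cd, cf, cg, de, df, ef, eg, fg
  2-simplices (12): abc, abf, acg, ade, adf, aeg, bcd, bde, bef, cdf, cfg, efg

so the chain groups are C_0 ≅ Z^7, C_1 ≅ Z^18, C_2 ≅ Z^12.

Boundary ∂_1: C_1 → C_0 maps an edge to its endpoints' difference, ∂[p,q] = q − p. For instance
  ∂cg = g − c.
The 7×18 boundary matrix has rank 6 and Smith normal form diag(1,1,1,1,1,1).

∂_2: C_2 → C_1 sends each 2-simplex [p,q,r] to [q,r] − [p,r] + [p,q]. For instance
  ∂bcd = cd − bd + bc,
  ∂cdf = df − cf + cd.
The resulting 18×12 matrix has rank 12, and its Smith normal form has invariant factors (1,1,1,1,1,1,1,1,1,1,1,2).

Computing H_k = (kernel of ∂_k) / (image of ∂_{k+1}):

  H_0: rank C_0 − rank ∂_1 = 7 − 6 = 1, and the invariant factors of ∂_1 are all 1, so H_0 ≅ Z.
  H_1: rank ker ∂_1 − rank ∂_2 = (18 − 6) − 12 = 0, and ∂_2 has invariant factor 2 > 1, so H_1 ≅ Z/2Z.
  H_2: rank ker ∂_2 − rank ∂_3 = (12 − 12) − 0 = 0, and there is no ∂_3, so H_2 ≅ 0.

As a check, the Euler characteristic is 7 − 18 + 12 = 1, which agrees with 1 − 0 + 0 = 1.
(K is a triangulation of the real projective plane RP^2.)

Hence the Betti numbers are b_0 = 1, b_1 = 0, b_2 = 0.

b_0 = 1, b_1 = 0, b_2 = 0.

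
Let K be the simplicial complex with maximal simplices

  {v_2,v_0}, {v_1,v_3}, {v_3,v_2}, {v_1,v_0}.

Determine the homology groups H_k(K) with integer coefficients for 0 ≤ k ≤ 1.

K has 4 vertices, 4 edges.
rank ∂_0 = 0, rank ∂_1 = 3 ⇒ b_0 = 4 − 0 − 3 = 1; all invariant factors of ∂_1 are 1 so no torsion. So H_0 = Z.
rank ∂_1 = 3, rank ∂_2 = 0 ⇒ b_1 = 4 − 3 − 0 = 1. So H_1 = Z.

H_0 = Z,  H_1 = Z.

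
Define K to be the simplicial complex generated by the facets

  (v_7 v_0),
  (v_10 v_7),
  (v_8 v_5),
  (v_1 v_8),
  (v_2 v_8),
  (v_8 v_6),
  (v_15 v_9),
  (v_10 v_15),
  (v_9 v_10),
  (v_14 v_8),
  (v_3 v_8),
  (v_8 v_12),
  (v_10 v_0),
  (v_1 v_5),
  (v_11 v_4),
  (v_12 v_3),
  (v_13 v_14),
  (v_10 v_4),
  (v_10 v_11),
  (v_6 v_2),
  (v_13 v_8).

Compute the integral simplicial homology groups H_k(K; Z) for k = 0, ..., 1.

H_0 = Z^2,  H_1 = Z^7.

We work with the vertex ordering v_0 < v_1 < v_2 < v_3 < v_4 < v_5 < v_6 < v_7 < v_8 < v_9 < v_10 < v_11 < v_12 < v_13 < v_14 < v_15. The simplices of K, each written with vertices in increasing order, are:

  0-simplices (16): [v_0], [v_1], [v_2], [v_3], [v_4], [v_5], [v_6], [v_7], [v_8], [v_9], [v_10], [v_11], [v_12], [v_13], [v_14], [v_15]
  1-simplices (21): (21 of them)

so the chain groups are C_0 ≅ Z^16, C_1 ≅ Z^21.

Boundary ∂_1: C_1 → C_0 maps an edge to its endpoints' difference, ∂[p,q] = q − p.
The 16×21 boundary matrix has rank 14 and Smith normal form diag(1,1,1,1,1,1,1,1,1,1,1,1,1,1).

Now H_k = ker ∂_k / im ∂_{k+1}, so:

  H_0: rank C_0 − rank ∂_1 = 16 − 14 = 2, and the invariant factors of ∂_1 are all 1, so H_0 ≅ Z^2.
  H_1: rank ker ∂_1 − rank ∂_2 = (21 − 14) − 0 = 7, and there is no ∂_2, so H_1 ≅ Z^7.

(K is a triangulation of the disjoint union of a wedge of 4 circles and a wedge of 3 circles.)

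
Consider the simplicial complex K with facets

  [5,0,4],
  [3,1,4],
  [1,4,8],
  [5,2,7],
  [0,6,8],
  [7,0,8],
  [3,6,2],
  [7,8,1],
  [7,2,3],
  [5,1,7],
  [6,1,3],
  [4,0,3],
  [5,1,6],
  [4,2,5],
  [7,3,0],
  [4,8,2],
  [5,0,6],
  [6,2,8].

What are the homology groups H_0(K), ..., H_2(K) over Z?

We work with the vertex ordering 0 < 1 < 2 < 3 < 4 < 5 < 6 < 7 < 8. The simplices of K, each written with vertices in increasing order, are:

  0-simplices (9): [0], [1], [2], [3], [4], [5], [6], [7], [8]
  1-simplices (27): (27 of them)
  2-simplices (18): [0,3,4], [0,3,7], [0,4,5], [0,5,6], [0,6,8], [0,7,8], [1,3,4], [1,3,6], [1,4,8], [1,5,6], [1,5,7], [1,7,8], [2,3,6], [2,3,7], [2,4,5], [2,4,8], [2,5,7], [2,6,8]

Hence C_0 ≅ Z^9, C_1 ≅ Z^27, C_2 ≅ Z^18.

The boundary map ∂_1: C_1 → C_0 maps an edge to its endpoints' difference, ∂[p,q] = q − p.
The 9×27 boundary matrix has rank 8 and Smith normal form diag(1,1,1,1,1,1,1,1).

The boundary map ∂_2: C_2 → C_1 maps a triangle to the signed sum of its edges. For instance
  ∂[2,4,5] = [4,5] − [2,5] + [2,4],
  ∂[2,3,7] = [3,7] − [2,7] + [2,3].
The resulting 27×18 matrix has rank 17, and its Smith normal form has invariant factors (1,1,1,1,1,1,1,1,1,1,1,1,1,1,1,1,1).

Reading off H_k = ker ∂_k / im ∂_{k+1}:

  H_0: rank C_0 − rank ∂_1 = 9 − 8 = 1, and the invariant factors of ∂_1 are all 1, so H_0 = Z.
  H_1: rank ker ∂_1 − rank ∂_2 = (27 − 8) − 17 = 2, and the invariant factors of ∂_2 are all 1, so H_1 = Z^2.
  H_2: rank ker ∂_2 − rank ∂_3 = (18 − 17) − 0 = 1, and there is no ∂_3, so H_2 = Z.

H_0 = Z,  H_1 = Z^2,  H_2 = Z.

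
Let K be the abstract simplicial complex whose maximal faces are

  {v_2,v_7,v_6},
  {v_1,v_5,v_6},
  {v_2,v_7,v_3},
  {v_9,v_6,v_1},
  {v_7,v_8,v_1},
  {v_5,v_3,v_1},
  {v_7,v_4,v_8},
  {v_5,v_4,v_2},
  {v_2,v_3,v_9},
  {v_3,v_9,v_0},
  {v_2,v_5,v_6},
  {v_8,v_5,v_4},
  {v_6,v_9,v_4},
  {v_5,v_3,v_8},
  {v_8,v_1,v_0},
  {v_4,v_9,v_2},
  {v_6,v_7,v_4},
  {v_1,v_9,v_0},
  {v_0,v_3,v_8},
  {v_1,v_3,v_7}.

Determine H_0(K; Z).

K has 10 vertices, 30 edges, 20 triangles.
rank ∂_0 = 0, rank ∂_1 = 9 ⇒ b_0 = 10 − 0 − 9 = 1; all invariant factors of ∂_1 are 1 so no torsion. So H_0 = Z.

H_0 = Z.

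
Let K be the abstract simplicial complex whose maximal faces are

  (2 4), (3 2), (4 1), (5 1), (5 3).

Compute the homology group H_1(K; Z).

Fix the vertex order 1 < 2 < 3 < 4 < 5 and write every simplex with vertices in increasing order. Then dim K = 1 and the simplices of K are:

  0-simplices (5): [1], [2], [3], [4], [5]
  1-simplices (5): [1,4], [1,5], [2,3], [2,4], [3,5]

Hence C_0 ≅ Z^5, C_1 ≅ Z^5.

∂_1: C_1 → C_0 maps an edge to its endpoints' difference, ∂[p,q] = q − p.
The resulting 5×5 matrix has rank 4, and its Smith normal form has invariant factors (1,1,1,1).

Now H_k = ker ∂_k / im ∂_{k+1}, so:

  H_1: rank ker ∂_1 − rank ∂_2 = (5 − 4) − 0 = 1, and there is no ∂_2, so H_1 ≅ Z.

H_1 = Z.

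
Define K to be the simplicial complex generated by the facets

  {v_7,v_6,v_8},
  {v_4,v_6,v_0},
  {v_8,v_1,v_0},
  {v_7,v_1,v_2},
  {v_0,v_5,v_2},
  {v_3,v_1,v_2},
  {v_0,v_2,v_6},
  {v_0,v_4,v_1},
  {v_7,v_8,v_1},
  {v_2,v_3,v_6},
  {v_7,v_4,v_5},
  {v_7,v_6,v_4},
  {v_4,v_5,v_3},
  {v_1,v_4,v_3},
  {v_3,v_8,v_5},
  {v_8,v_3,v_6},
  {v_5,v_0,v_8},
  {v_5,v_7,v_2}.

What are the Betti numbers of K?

Take the total order v_0 < v_1 < v_2 < v_3 < v_4 < v_5 < v_6 < v_7 < v_8 on the vertex set. Then K (dimension 2) consists of the simplices:

  0-simplices (9): [v_0], [v_1], [v_2], [v_3], [v_4], [v_5], [v_6], [v_7], [v_8]
  1-simplices (27): (27 of them)
  2-simplices (18): (18 of them)

giving chain groups C_0 ≅ Z^9, C_1 ≅ Z^27, C_2 ≅ Z^18.

The boundary map ∂_1: C_1 → C_0 sends each edge [p,q] (with p < q) to q − p. For instance
  ∂[v_6,v_8] = [v_8] − [v_6].
As a 9×27 matrix over Z this has rank 8, with invariant factors (1,1,1,1,1,1,1,1).

The boundary map ∂_2: C_2 → C_1 maps a triangle to the signed sum of its edges. For instance
  ∂[v_3,v_4,v_5] = [v_4,v_5] − [v_3,v_5] + [v_3,v_4],
  ∂[v_4,v_6,v_7] = [v_6,v_7] − [v_4,v_7] + [v_4,v_6].
As a 27×18 matrix over Z this has rank 17, with invariant factors (1,1,1,1,1,1,1,1,1,1,1,1,1,1,1,1,1).

Now H_k = ker ∂_k / im ∂_{k+1}, so:

  H_0: rank C_0 − rank ∂_1 = 9 − 8 = 1, and the invariant factors of ∂_1 are all 1, so H_0 ≅ Z.
  H_1: rank ker ∂_1 − rank ∂_2 = (27 − 8) − 17 = 2, and the invariant factors of ∂_2 are all 1, so H_1 ≅ Z^2.
  H_2: rank ker ∂_2 − rank ∂_3 = (18 − 17) − 0 = 1, and there is no ∂_3, so H_2 ≅ Z.

(K is a triangulation of the torus T^2.)

Hence the Betti numbers are b_0 = 1, b_1 = 2, b_2 = 1.

b_0 = 1, b_1 = 2, b_2 = 1.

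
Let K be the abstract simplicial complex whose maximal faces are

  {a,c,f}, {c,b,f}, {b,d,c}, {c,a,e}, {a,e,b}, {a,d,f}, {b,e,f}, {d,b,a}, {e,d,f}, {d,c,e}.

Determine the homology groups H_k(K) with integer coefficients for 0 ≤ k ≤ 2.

Fix the vertex order a < b < c < d < e < f and write every simplex with vertices in increasing order. Then dim K = 2 and the simplices of K are:

  0-simplices (6): a, b, c, d, e, f
  1-simplices (15): ab, ac, ad, ae, af, bc, bd, be, bf, cd, ce, cf, de, df, ef
  2-simplices (10): abd, abe, ace, acf, adf, bcd, bcf, bef, cde, def

giving chain groups C_0 ≅ Z^6, C_1 ≅ Z^15, C_2 ≅ Z^10.

∂_1: C_1 → C_0 maps an edge to its endpoints' difference, ∂[p,q] = q − p. For instance
  ∂ce = e − c.
The 6×15 boundary matrix has rank 5 and Smith normal form diag(1,1,1,1,1).

Boundary ∂_2: C_2 → C_1 maps a triangle to the signed sum of its edges. For instance
  ∂abd = bd − ad + ab,
  ∂bcf = cf − bf + bc.
The resulting 15×10 matrix has rank 10, and its Smith normal form has invariant factors (1,1,1,1,1,1,1,1,1,2).

Computing H_k = (kernel of ∂_k) / (image of ∂_{k+1}):

  H_0: rank C_0 − rank ∂_1 = 6 − 5 = 1, and the invariant factors of ∂_1 are all 1, so H_0 = Z.
  H_1: rank ker ∂_1 − rank ∂_2 = (15 − 5) − 10 = 0, and ∂_2 has invariant factor 2 > 1, so H_1 = Z/2.
  H_2: rank ker ∂_2 − rank ∂_3 = (10 − 10) − 0 = 0, and there is no ∂_3, so H_2 = 0.

(K is a triangulation of the real projective plane RP^2.)

H_0 ≅ Z,  H_1 ≅ Z/2,  H_2 = 0.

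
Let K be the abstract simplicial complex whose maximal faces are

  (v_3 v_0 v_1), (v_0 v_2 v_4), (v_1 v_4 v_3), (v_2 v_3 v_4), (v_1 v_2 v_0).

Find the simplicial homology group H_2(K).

K has 5 vertices, 10 edges, 5 triangles.
rank ∂_2 = 5, rank ∂_3 = 0 ⇒ b_2 = 5 − 5 − 0 = 0. So H_2 ≅ 0.

H_2 = 0.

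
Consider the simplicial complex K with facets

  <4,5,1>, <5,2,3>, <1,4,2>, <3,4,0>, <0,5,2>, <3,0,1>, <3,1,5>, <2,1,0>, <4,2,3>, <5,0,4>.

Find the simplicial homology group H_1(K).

Fix the vertex order 0 < 1 < 2 < 3 < 4 < 5 and write every simplex with vertices in increasing order. Then dim K = 2 and the simplices of K are:

  0-simplices (6): [0], [1], [2], [3], [4], [5]
  1-simplices (15): [0,1], [0,2], [0,3], [0,4], [0,5], [1,2], [1,3], [1,4], [1,5], [2,3], [2,4], [2,5], [3,4], [3,5], [4,5]
  2-simplices (10): [0,1,2], [0,1,3], [0,2,5], [0,3,4], [0,4,5], [1,2,4], [1,3,5], [1,4,5], [2,3,4], [2,3,5]

so the chain groups are C_0 ≅ Z^6, C_1 ≅ Z^15, C_2 ≅ Z^10.

Boundary ∂_1: C_1 → C_0 sends each edge [p,q] (with p < q) to q − p.
As a 6×15 matrix over Z this has rank 5, with invariant factors (1,1,1,1,1).

Boundary ∂_2: C_2 → C_1 maps a triangle to the signed sum of its edges. For instance
  ∂[0,1,2] = [1,2] − [0,2] + [0,1],
  ∂[0,3,4] = [3,4] − [0,4] + [0,3].
The resulting 15×10 matrix has rank 10, and its Smith normal form has invariant factors (1,1,1,1,1,1,1,1,1,2).

Reading off H_k = ker ∂_k / im ∂_{k+1}:

  H_1: rank ker ∂_1 − rank ∂_2 = (15 − 5) − 10 = 0, and ∂_2 has invariant factor 2 > 1, so H_1 = Z/2Z.

H_1 = Z/2Z.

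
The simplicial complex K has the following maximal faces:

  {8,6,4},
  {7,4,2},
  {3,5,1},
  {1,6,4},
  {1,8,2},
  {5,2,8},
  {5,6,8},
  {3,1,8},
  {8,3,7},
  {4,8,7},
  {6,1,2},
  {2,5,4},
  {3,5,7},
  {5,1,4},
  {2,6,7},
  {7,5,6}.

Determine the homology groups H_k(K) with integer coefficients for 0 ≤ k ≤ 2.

H_0 ≅ Z,  H_1 ≅ Z^2,  H_2 ≅ Z.

Order the vertices as 1 < 2 < 3 < 4 < 5 < 6 < 7 < 8. Listing each simplex with vertices in this order, K has dimension 2 with simplices:

  0-simplices (8): [1], [2], [3], [4], [5], [6], [7], [8]
  1-simplices (24): (24 of them)
  2-simplices (16): [1,2,6], [1,2,8], [1,3,5], [1,3,8], [1,4,5], [1,4,6], [2,4,5], [2,4,7], [2,5,8], [2,6,7], [3,5,7], [3,7,8], [4,6,8], [4,7,8], [5,6,7], [5,6,8]

Hence C_0 ≅ Z^8, C_1 ≅ Z^24, C_2 ≅ Z^16.

Boundary ∂_1: C_1 → C_0 maps an edge to its endpoints' difference, ∂[p,q] = q − p.
The 8×24 boundary matrix has rank 7 and Smith normal form diag(1,1,1,1,1,1,1).

∂_2: C_2 → C_1 acts by ∂[p,q,r] = [q,r] − [p,r] + [p,q]. For instance
  ∂[5,6,8] = [6,8] − [5,8] + [5,6],
  ∂[3,5,7] = [5,7] − [3,7] + [3,5].
The resulting 24×16 matrix has rank 15, and its Smith normal form has invariant factors (1,1,1,1,1,1,1,1,1,1,1,1,1,1,1).

Now H_k = ker ∂_k / im ∂_{k+1}, so:

  H_0: rank C_0 − rank ∂_1 = 8 − 7 = 1, and the invariant factors of ∂_1 are all 1, so H_0 ≅ Z.
  H_1: rank ker ∂_1 − rank ∂_2 = (24 − 7) − 15 = 2, and the invariant factors of ∂_2 are all 1, so H_1 ≅ Z^2.
  H_2: rank ker ∂_2 − rank ∂_3 = (16 − 15) − 0 = 1, and there is no ∂_3, so H_2 ≅ Z.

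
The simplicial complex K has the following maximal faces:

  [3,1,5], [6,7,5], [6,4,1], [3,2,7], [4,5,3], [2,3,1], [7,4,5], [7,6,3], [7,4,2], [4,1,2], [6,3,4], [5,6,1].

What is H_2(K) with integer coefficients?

Fix the vertex order 1 < 2 < 3 < 4 < 5 < 6 < 7 and write every simplex with vertices in increasing order. Then dim K = 2 and the simplices of K are:

  0-simplices (7): [1], [2], [3], [4], [5], [6], [7]
  1-simplices (18): [1,2], [1,3], [1,4], [1,5], [1,6], [2,3], [2,4], [2,7], [3,4], [3,5], [3,6], [3,7], [4,5], [4,6], [4,7], [5,6], [5,7], [6,7]
  2-simplices (12): [1,2,3], [1,2,4], [1,3,5], [1,4,6], [1,5,6], [2,3,7], [2,4,7], [3,4,5], [3,4,6], [3,6,7], [4,5,7], [5,6,7]

giving chain groups C_0 ≅ Z^7, C_1 ≅ Z^18, C_2 ≅ Z^12.

∂_1: C_1 → C_0 maps an edge to its endpoints' difference, ∂[p,q] = q − p.
This gives a 7×18 integer matrix of rank 6; reducing to Smith normal form yields diagonal entries (1,1,1,1,1,1).

Boundary ∂_2: C_2 → C_1 acts by ∂[p,q,r] = [q,r] − [p,r] + [p,q]. For instance
  ∂[1,5,6] = [5,6] − [1,6] + [1,5],
  ∂[3,6,7] = [6,7] − [3,7] + [3,6].
The 18×12 boundary matrix has rank 12 and Smith normal form diag(1,1,1,1,1,1,1,1,1,1,1,2).

From H_k ≅ ker(∂_k) / im(∂_{k+1}) we obtain:

  H_2: rank ker ∂_2 − rank ∂_3 = (12 − 12) − 0 = 0, and there is no ∂_3, so H_2 = 0.

(K is a triangulation of the real projective plane RP^2.)

H_2 ≅ 0.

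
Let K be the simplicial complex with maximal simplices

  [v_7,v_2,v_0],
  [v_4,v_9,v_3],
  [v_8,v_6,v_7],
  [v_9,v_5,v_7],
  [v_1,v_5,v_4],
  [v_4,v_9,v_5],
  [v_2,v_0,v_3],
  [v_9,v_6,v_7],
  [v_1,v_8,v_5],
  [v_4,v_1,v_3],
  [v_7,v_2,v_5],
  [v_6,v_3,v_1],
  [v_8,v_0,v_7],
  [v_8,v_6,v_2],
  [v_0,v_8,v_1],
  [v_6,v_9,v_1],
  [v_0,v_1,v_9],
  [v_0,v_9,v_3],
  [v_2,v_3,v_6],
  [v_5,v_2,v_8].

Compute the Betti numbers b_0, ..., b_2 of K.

Order the vertices as v_0 < v_1 < v_2 < v_3 < v_4 < v_5 < v_6 < v_7 < v_8 < v_9. Listing each simplex with vertices in this order, K has dimension 2 with simplices:

  0-simplices (10): [v_0], [v_1], [v_2], [v_3], [v_4], [v_5], [v_6], [v_7], [v_8], [v_9]
  1-simplices (30): (30 of them)
  2-simplices (20): (20 of them)

giving chain groups C_0 ≅ Z^10, C_1 ≅ Z^30, C_2 ≅ Z^20.

Boundary ∂_1: C_1 → C_0 sends each edge [p,q] (with p < q) to q − p.
The resulting 10×30 matrix has rank 9, and its Smith normal form has invariant factors (1,1,1,1,1,1,1,1,1).

∂_2: C_2 → C_1 acts by ∂[p,q,r] = [q,r] − [p,r] + [p,q]. For instance
  ∂[v_2,v_5,v_7] = [v_5,v_7] − [v_2,v_7] + [v_2,v_5],
  ∂[v_6,v_7,v_8] = [v_7,v_8] − [v_6,v_8] + [v_6,v_7].
The 30×20 boundary matrix has rank 20 and Smith normal form diag(1,1,1,1,1,1,1,1,1,1,1,1,1,1,1,1,1,1,1,2).

From H_k ≅ ker(∂_k) / im(∂_{k+1}) we obtain:

  H_0: rank C_0 − rank ∂_1 = 10 − 9 = 1, and the invariant factors of ∂_1 are all 1, so H_0 ≅ Z.
  H_1: rank ker ∂_1 − rank ∂_2 = (30 − 9) − 20 = 1, and ∂_2 has invariant factor 2 > 1, so H_1 ≅ Z ⊕ Z_2.
  H_2: rank ker ∂_2 − rank ∂_3 = (20 − 20) − 0 = 0, and there is no ∂_3, so H_2 ≅ 0.

Hence the Betti numbers are b_0 = 1, b_1 = 1, b_2 = 0.

b_0 = 1, b_1 = 1, b_2 = 0.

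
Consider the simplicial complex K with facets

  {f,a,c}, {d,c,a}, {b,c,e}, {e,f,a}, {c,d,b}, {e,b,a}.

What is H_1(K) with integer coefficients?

Fix the vertex order a < b < c < d < e < f and write every simplex with vertices in increasing order. Then dim K = 2 and the simplices of K are:

  0-simplices (6): a, b, c, d, e, f
  1-simplices (12): ab, ac, ad, ae, af, bc, bd, be, cd, ce, cf, ef
  2-simplices (6): abe, acd, acf, aef, bcd, bce

Hence C_0 ≅ Z^6, C_1 ≅ Z^12, C_2 ≅ Z^6.

∂_1: C_1 → C_0 sends each edge [p,q] (with p < q) to q − p.
As a 6×12 matrix over Z this has rank 5, with invariant factors (1,1,1,1,1).

The boundary map ∂_2: C_2 → C_1 sends each 2-simplex [p,q,r] to [q,r] − [p,r] + [p,q]. For instance
  ∂abe = be − ae + ab,
  ∂bce = ce − be + bc.
The 12×6 boundary matrix has rank 6 and Smith normal form diag(1,1,1,1,1,1).

Computing H_k = (kernel of ∂_k) / (image of ∂_{k+1}):

  H_1: rank ker ∂_1 − rank ∂_2 = (12 − 5) − 6 = 1, and the invariant factors of ∂_2 are all 1, so H_1 = Z.

H_1 = Z.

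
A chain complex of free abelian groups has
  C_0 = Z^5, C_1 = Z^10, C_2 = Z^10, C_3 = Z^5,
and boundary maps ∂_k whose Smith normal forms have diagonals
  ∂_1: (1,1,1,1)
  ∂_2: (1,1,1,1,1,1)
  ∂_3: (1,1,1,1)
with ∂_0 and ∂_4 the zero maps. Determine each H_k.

H_0: b_0 = 5 − 0 − 4 = 1; torsion from ∂_1 factors > 1: none. So H_0 = Z.
H_1: b_1 = 10 − 4 − 6 = 0; torsion from ∂_2 factors > 1: none. So H_1 = 0.
H_2: b_2 = 10 − 6 − 4 = 0; torsion from ∂_3 factors > 1: none. So H_2 = 0.
H_3: b_3 = 5 − 4 − 0 = 1; torsion from ∂_4 factors > 1: none. So H_3 = Z.

H_0 = Z,  H_1 = 0,  H_2 = 0,  H_3 = Z.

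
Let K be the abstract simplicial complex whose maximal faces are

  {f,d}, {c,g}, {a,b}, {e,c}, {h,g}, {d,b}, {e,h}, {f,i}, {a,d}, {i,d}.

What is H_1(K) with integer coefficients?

H_1 = Z^3.

Fix the vertex order a < b < c < d < e < f < g < h < i and write every simplex with vertices in increasing order. Then dim K = 1 and the simplices of K are:

  0-simplices (9): a, b, c, d, e, f, g, h, i
  1-simplices (10): ab, ad, bd, ce, cg, df, di, eh, fi, gh

Hence C_0 ≅ Z^9, C_1 ≅ Z^10.

The boundary map ∂_1: C_1 → C_0 sends each edge [p,q] (with p < q) to q − p. For instance
  ∂bd = d − b.
The resulting 9×10 matrix has rank 7, and its Smith normal form has invariant factors (1,1,1,1,1,1,1).

Computing H_k = (kernel of ∂_k) / (image of ∂_{k+1}):

  H_1: rank ker ∂_1 − rank ∂_2 = (10 − 7) − 0 = 3, and there is no ∂_2, so H_1 ≅ Z^3.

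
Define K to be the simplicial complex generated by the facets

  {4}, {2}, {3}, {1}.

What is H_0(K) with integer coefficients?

H_0 ≅ Z^4.

Fix the vertex order 1 < 2 < 3 < 4 and write every simplex with vertices in increasing order. Then dim K = 0 and the simplices of K are:

  0-simplices (4): [1], [2], [3], [4]

Hence C_0 ≅ Z^4.

Reading off H_k = ker ∂_k / im ∂_{k+1}:

  H_0: rank C_0 − rank ∂_1 = 4 − 0 = 4, and there is no ∂_1, so H_0 = Z^4.

(K is a triangulation of a set of 4 points.)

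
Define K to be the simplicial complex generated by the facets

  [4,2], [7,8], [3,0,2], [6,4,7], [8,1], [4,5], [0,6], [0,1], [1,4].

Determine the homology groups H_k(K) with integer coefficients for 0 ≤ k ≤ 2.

H_0 = Z,  H_1 = Z^3,  H_2 = 0.

Order the vertices as 0 < 1 < 2 < 3 < 4 < 5 < 6 < 7 < 8. Listing each simplex with vertices in this order, K has dimension 2 with simplices:

  0-simplices (9): [0], [1], [2], [3], [4], [5], [6], [7], [8]
  1-simplices (13): [0,1], [0,2], [0,3], [0,6], [1,4], [1,8], [2,3], [2,4], [4,5], [4,6], [4,7], [6,7], [7,8]
  2-simplices (2): [0,2,3], [4,6,7]

so the chain groups are C_0 ≅ Z^9, C_1 ≅ Z^13, C_2 ≅ Z^2.

∂_1: C_1 → C_0 is given by ∂[p,q] = [q] − [p]. For instance
  ∂[0,2] = [2] − [0].
This gives a 9×13 integer matrix of rank 8; reducing to Smith normal form yields diagonal entries (1,1,1,1,1,1,1,1).

The boundary map ∂_2: C_2 → C_1 maps a triangle to the signed sum of its edges. For instance
  ∂[4,6,7] = [6,7] − [4,7] + [4,6],
  ∂[0,2,3] = [2,3] − [0,3] + [0,2].
This gives a 13×2 integer matrix of rank 2; reducing to Smith normal form yields diagonal entries (1,1).

Reading off H_k = ker ∂_k / im ∂_{k+1}:

  H_0: rank C_0 − rank ∂_1 = 9 − 8 = 1, and the invariant factors of ∂_1 are all 1, so H_0 = Z.
  H_1: rank ker ∂_1 − rank ∂_2 = (13 − 8) − 2 = 3, and the invariant factors of ∂_2 are all 1, so H_1 = Z^3.
  H_2: rank ker ∂_2 − rank ∂_3 = (2 − 2) − 0 = 0, and there is no ∂_3, so H_2 = 0.

As a check, the Euler characteristic is 9 − 13 + 2 = -2, which agrees with 1 − 3 + 0 = -2.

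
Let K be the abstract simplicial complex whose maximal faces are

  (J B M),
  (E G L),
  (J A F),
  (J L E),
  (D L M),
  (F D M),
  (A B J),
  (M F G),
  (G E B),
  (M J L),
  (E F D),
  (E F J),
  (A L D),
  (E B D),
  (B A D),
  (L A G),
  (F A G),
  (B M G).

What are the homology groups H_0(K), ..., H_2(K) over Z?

Take the total order A < B < D < E < F < G < J < L < M on the vertex set. Then K (dimension 2) consists of the simplices:

  0-simplices (9): A, B, D, E, F, G, J, L, M
  1-simplices (27): AB, AD, AF, AG, AJ, AL, BD, BE, BG, BJ, BM, DE, DF, DL, DM, EF, EG, EJ, EL, FG, FJ, FM, GL, GM, JL, JM, LM
  2-simplices (18): ABD, ABJ, ADL, AFG, AFJ, AGL, BDE, BEG, BGM, BJM, DEF, DFM, DLM, EFJ, EGL, EJL, FGM, JLM

giving chain groups C_0 ≅ Z^9, C_1 ≅ Z^27, C_2 ≅ Z^18.

Boundary ∂_1: C_1 → C_0 maps an edge to its endpoints' difference, ∂[p,q] = q − p.
This gives a 9×27 integer matrix of rank 8; reducing to Smith normal form yields diagonal entries (1,1,1,1,1,1,1,1).

Boundary ∂_2: C_2 → C_1 sends each 2-simplex [p,q,r] to [q,r] − [p,r] + [p,q]. For instance
  ∂EFJ = FJ − EJ + EF,
  ∂ADL = DL − AL + AD.
This gives a 27×18 integer matrix of rank 17; reducing to Smith normal form yields diagonal entries (1,1,1,1,1,1,1,1,1,1,1,1,1,1,1,1,1).

Computing H_k = (kernel of ∂_k) / (image of ∂_{k+1}):

  H_0: rank C_0 − rank ∂_1 = 9 − 8 = 1, and the invariant factors of ∂_1 are all 1, so H_0 ≅ Z.
  H_1: rank ker ∂_1 − rank ∂_2 = (27 − 8) − 17 = 2, and the invariant factors of ∂_2 are all 1, so H_1 ≅ Z^2.
  H_2: rank ker ∂_2 − rank ∂_3 = (18 − 17) − 0 = 1, and there is no ∂_3, so H_2 ≅ Z.

As a check, the Euler characteristic is 9 − 27 + 18 = 0, which agrees with 1 − 2 + 1 = 0.

H_0 = Z,  H_1 = Z^2,  H_2 = Z.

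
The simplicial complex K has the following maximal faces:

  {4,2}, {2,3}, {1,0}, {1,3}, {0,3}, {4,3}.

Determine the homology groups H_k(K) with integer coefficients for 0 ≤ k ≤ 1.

H_0 ≅ Z,  H_1 ≅ Z^2.

Order the vertices as 0 < 1 < 2 < 3 < 4. Listing each simplex with vertices in this order, K has dimension 1 with simplices:

  0-simplices (5): [0], [1], [2], [3], [4]
  1-simplices (6): [0,1], [0,3], [1,3], [2,3], [2,4], [3,4]

Hence C_0 ≅ Z^5, C_1 ≅ Z^6.

∂_1: C_1 → C_0 is given by ∂[p,q] = [q] − [p].
This gives a 5×6 integer matrix of rank 4; reducing to Smith normal form yields diagonal entries (1,1,1,1).

Reading off H_k = ker ∂_k / im ∂_{k+1}:

  H_0: rank C_0 − rank ∂_1 = 5 − 4 = 1, and the invariant factors of ∂_1 are all 1, so H_0 = Z.
  H_1: rank ker ∂_1 − rank ∂_2 = (6 − 4) − 0 = 2, and there is no ∂_2, so H_1 = Z^2.

(K is a triangulation of a wedge of 2 circles.)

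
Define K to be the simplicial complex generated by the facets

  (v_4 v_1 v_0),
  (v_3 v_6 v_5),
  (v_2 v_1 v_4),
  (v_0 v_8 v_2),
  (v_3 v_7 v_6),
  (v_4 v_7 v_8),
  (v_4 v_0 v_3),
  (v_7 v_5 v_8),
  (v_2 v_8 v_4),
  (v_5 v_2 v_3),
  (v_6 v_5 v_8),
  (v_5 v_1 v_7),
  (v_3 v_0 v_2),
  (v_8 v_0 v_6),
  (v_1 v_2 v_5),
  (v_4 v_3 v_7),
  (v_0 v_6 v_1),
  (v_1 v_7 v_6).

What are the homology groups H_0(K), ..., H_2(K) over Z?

H_0 = Z,  H_1 = Z ⊕ Z/2,  H_2 = 0.

Fix the vertex order v_0 < v_1 < v_2 < v_3 < v_4 < v_5 < v_6 < v_7 < v_8 and write every simplex with vertices in increasing order. Then dim K = 2 and the simplices of K are:

  0-simplices (9): [v_0], [v_1], [v_2], [v_3], [v_4], [v_5], [v_6], [v_7], [v_8]
  1-simplices (27): (27 of them)
  2-simplices (18): (18 of them)

giving chain groups C_0 ≅ Z^9, C_1 ≅ Z^27, C_2 ≅ Z^18.

Boundary ∂_1: C_1 → C_0 maps an edge to its endpoints' difference, ∂[p,q] = q − p. For instance
  ∂[v_3,v_6] = [v_6] − [v_3].
This gives a 9×27 integer matrix of rank 8; reducing to Smith normal form yields diagonal entries (1,1,1,1,1,1,1,1).

∂_2: C_2 → C_1 maps a triangle to the signed sum of its edges. For instance
  ∂[v_1,v_6,v_7] = [v_6,v_7] − [v_1,v_7] + [v_1,v_6],
  ∂[v_1,v_5,v_7] = [v_5,v_7] − [v_1,v_7] + [v_1,v_5].
This gives a 27×18 integer matrix of rank 18; reducing to Smith normal form yields diagonal entries (1,1,1,1,1,1,1,1,1,1,1,1,1,1,1,1,1,2).

Now H_k = ker ∂_k / im ∂_{k+1}, so:

  H_0: rank C_0 − rank ∂_1 = 9 − 8 = 1, and the invariant factors of ∂_1 are all 1, so H_0 = Z.
  H_1: rank ker ∂_1 − rank ∂_2 = (27 − 8) − 18 = 1, and ∂_2 has invariant factor 2 > 1, so H_1 = Z ⊕ Z/2.
  H_2: rank ker ∂_2 − rank ∂_3 = (18 − 18) − 0 = 0, and there is no ∂_3, so H_2 = 0.

(K is a triangulation of the Klein bottle.)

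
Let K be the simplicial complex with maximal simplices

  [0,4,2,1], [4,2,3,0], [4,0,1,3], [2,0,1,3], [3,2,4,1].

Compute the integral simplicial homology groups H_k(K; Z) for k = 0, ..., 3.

H_0 ≅ Z,  H_1 = 0,  H_2 = 0,  H_3 ≅ Z.

Fix the vertex order 0 < 1 < 2 < 3 < 4 and write every simplex with vertices in increasing order. Then dim K = 3 and the simplices of K are:

  0-simplices (5): [0], [1], [2], [3], [4]
  1-simplices (10): [0,1], [0,2], [0,3], [0,4], [1,2], [1,3], [1,4], [2,3], [2,4], [3,4]
  2-simplices (10): [0,1,2], [0,1,3], [0,1,4], [0,2,3], [0,2,4], [0,3,4], [1,2,3], [1,2,4], [1,3,4], [2,3,4]
  3-simplices (5): [0,1,2,3], [0,1,2,4], [0,1,3,4], [0,2,3,4], [1,2,3,4]

so the chain groups are C_0 ≅ Z^5, C_1 ≅ Z^10, C_2 ≅ Z^10, C_3 ≅ Z^5.

The boundary map ∂_1: C_1 → C_0 sends each edge [p,q] (with p < q) to q − p. For instance
  ∂[2,4] = [4] − [2].
This gives a 5×10 integer matrix of rank 4; reducing to Smith normal form yields diagonal entries (1,1,1,1).

The boundary map ∂_2: C_2 → C_1 maps a triangle to the signed sum of its edges. For instance
  ∂[1,2,3] = [2,3] − [1,3] + [1,2],
  ∂[0,1,4] = [1,4] − [0,4] + [0,1].
The resulting 10×10 matrix has rank 6, and its Smith normal form has invariant factors (1,1,1,1,1,1).

The boundary map ∂_3: C_3 → C_2 sends each 3-simplex σ to the alternating sum Σ_i (−1)^i (σ with its i-th vertex removed). For instance
  ∂[0,2,3,4] = [2,3,4] − [0,3,4] + [0,2,4] − [0,2,3],
  ∂[0,1,3,4] = [1,3,4] − [0,3,4] + [0,1,4] − [0,1,3].
As a 10×5 matrix over Z this has rank 4, with invariant factors (1,1,1,1).

Reading off H_k = ker ∂_k / im ∂_{k+1}:

  H_0: rank C_0 − rank ∂_1 = 5 − 4 = 1, and the invariant factors of ∂_1 are all 1, so H_0 ≅ Z.
  H_1: rank ker ∂_1 − rank ∂_2 = (10 − 4) − 6 = 0, and the invariant factors of ∂_2 are all 1, so H_1 ≅ 0.
  H_2: rank ker ∂_2 − rank ∂_3 = (10 − 6) − 4 = 0, and the invariant factors of ∂_3 are all 1, so H_2 ≅ 0.
  H_3: rank ker ∂_3 − rank ∂_4 = (5 − 4) − 0 = 1, and there is no ∂_4, so H_3 ≅ Z.

As a check, the Euler characteristic is 5 − 10 + 10 − 5 = 0, which agrees with 1 − 0 + 0 − 1 = 0.
(K is a triangulation of the 3-sphere S^3.)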